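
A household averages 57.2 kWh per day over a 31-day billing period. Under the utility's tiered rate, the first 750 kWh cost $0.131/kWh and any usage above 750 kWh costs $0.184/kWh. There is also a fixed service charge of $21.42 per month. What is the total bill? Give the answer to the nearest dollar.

Usage = 57.2 kWh/day × 31 days = 1773.2 kWh
First 750 kWh × $0.131 = $98.25
Remaining 1023.2 kWh × $0.184 = $188.27
Energy charge = $286.52; + service $21.42 = $307.94 ≈ $308

$308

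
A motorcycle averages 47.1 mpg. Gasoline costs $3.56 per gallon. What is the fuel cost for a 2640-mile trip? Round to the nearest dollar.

Fuel = 2640 mi / 47.1 mpg = 56.05 gal
Cost = 56.05 gal × $3.56/gal = $199.54 ≈ $200

$200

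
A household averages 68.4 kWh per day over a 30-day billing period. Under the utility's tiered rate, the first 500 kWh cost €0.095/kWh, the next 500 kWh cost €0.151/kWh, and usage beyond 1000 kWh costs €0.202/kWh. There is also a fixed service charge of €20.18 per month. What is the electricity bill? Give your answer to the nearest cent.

€355.68

Usage = 68.4 kWh/day × 30 days = 2052 kWh
First 500 kWh × €0.095 = €47.50
Next 500 kWh × €0.151 = €75.50
Remaining 1052 kWh × €0.202 = €212.50
Energy charge = €335.50; + service €20.18 = €355.68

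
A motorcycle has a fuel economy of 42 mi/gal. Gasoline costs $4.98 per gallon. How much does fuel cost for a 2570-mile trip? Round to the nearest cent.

$304.73

Fuel = 2570 mi / 42 mpg = 61.19 gal
Cost = 61.19 gal × $4.98/gal = $304.73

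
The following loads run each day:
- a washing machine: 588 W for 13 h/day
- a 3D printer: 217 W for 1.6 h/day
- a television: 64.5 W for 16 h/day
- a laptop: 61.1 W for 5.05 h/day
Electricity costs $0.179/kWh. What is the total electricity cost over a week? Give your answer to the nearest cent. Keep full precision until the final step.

washing machine: 588 W × 13 h × 7 d = 53,508 Wh = 53.51 kWh
3D printer: 217 W × 1.6 h × 7 d = 2,430 Wh = 2.43 kWh
television: 64.5 W × 16 h × 7 d = 7,224 Wh = 7.224 kWh
laptop: 61.1 W × 5.05 h × 7 d = 2,160 Wh = 2.16 kWh
Total energy = 53.51 + 2.43 + 7.224 + 2.16 = 65.32 kWh
Cost = 65.32 kWh × $0.179 = $11.69

$11.69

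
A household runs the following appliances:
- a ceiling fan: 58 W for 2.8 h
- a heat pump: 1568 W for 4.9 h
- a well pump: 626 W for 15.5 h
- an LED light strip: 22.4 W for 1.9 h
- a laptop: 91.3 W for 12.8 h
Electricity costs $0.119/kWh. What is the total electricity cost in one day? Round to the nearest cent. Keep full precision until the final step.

$2.23

ceiling fan: 58 W × 2.8 h = 162 Wh = 0.1624 kWh
heat pump: 1568 W × 4.9 h = 7,683 Wh = 7.683 kWh
well pump: 626 W × 15.5 h = 9,703 Wh = 9.703 kWh
LED light strip: 22.4 W × 1.9 h = 43 Wh = 0.04256 kWh
laptop: 91.3 W × 12.8 h = 1,169 Wh = 1.169 kWh
Total energy = 0.1624 + 7.683 + 9.703 + 0.04256 + 1.169 = 18.76 kWh
Cost = 18.76 kWh × $0.119 = $2.23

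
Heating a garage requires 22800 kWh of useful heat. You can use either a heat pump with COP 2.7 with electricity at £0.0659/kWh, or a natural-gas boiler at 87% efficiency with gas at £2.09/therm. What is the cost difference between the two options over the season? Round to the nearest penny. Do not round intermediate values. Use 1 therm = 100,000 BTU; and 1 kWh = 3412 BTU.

£1312.35

Heat load = 22800 kWh × 3412 = 77,793,600 BTU
Gas: input = 77,793,600 / 0.870 = 89,417,931 BTU = 894.2 therm → 894.2 × £2.09 = £1,868.83
Heat pump: 77,793,600 BTU / 3412 = 22,800 kWh heat; / 2.7 = 8,444 kWh in → × £0.0659 = £556.49
Difference = |£1,868.83 − £556.49| = £1,312.35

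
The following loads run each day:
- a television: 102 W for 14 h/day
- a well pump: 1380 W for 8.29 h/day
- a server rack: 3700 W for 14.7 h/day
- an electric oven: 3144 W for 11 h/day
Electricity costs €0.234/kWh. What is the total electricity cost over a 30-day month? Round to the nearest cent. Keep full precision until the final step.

€714.93

television: 102 W × 14 h × 30 d = 42,840 Wh = 42.84 kWh
well pump: 1380 W × 8.29 h × 30 d = 343,206 Wh = 343.2 kWh
server rack: 3700 W × 14.7 h × 30 d = 1,631,700 Wh = 1,632 kWh
electric oven: 3144 W × 11 h × 30 d = 1,037,520 Wh = 1,038 kWh
Total energy = 42.84 + 343.2 + 1,632 + 1,038 = 3,055 kWh
Cost = 3,055 kWh × €0.234 = €714.93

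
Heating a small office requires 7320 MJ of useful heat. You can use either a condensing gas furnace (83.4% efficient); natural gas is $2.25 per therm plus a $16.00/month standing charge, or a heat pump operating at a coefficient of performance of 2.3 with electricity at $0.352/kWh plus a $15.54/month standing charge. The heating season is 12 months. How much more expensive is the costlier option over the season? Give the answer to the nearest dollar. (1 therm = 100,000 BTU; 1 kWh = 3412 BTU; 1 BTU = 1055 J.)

Heat load = 7320 MJ = 7,320,000,000 J / 1055 = 6,938,389 BTU
Gas: input = 6,938,389 / 0.834 = 8,319,411 BTU = 83.19 therm → 83.19 × $2.25 = $187.19; + 12 × $16.00 standing = $379.19
Heat pump: 6,938,389 BTU / 3412 = 2,034 kWh heat; / 2.3 = 884.1 kWh in → × $0.352 = $311.22; + 12 × $15.54 standing = $497.70
Difference = |$379.19 − $497.70| = $118.51 ≈ $119

$119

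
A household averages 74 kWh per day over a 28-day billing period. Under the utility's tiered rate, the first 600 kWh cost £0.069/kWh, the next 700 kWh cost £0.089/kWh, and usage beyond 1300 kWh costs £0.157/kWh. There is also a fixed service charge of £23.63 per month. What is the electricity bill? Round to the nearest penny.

Usage = 74 kWh/day × 28 days = 2072 kWh
First 600 kWh × £0.069 = £41.40
Next 700 kWh × £0.089 = £62.30
Remaining 772 kWh × £0.157 = £121.20
Energy charge = £224.90; + service £23.63 = £248.53

£248.53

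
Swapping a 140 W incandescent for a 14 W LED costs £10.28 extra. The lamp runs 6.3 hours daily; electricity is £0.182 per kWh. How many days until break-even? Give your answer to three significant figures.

71.2 days

Power saved = 140 − 14 = 126 W
Daily energy saved = 126 W × 6.3 h = 793.8 Wh = 0.7938 kWh
Daily savings = 0.7938 × £0.182 = £0.1445
Payback = £10.28 / £0.1445 per day = 71.16 days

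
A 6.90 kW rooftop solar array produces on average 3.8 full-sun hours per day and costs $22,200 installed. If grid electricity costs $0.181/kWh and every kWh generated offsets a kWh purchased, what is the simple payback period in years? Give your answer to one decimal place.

12.8 years

Daily generation = 6.90 kW × 3.8 h = 26.22 kWh
Annual generation = 26.22 × 365 = 9570.3 kWh
Annual savings = 9570.3 × $0.181 = $1,732.22
Payback = $22,200 / $1,732.22 = 12.8 years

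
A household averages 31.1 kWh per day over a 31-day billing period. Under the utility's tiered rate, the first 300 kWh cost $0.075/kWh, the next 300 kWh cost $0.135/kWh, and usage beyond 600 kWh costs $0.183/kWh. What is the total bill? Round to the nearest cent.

$129.63

Usage = 31.1 kWh/day × 31 days = 964.1 kWh
First 300 kWh × $0.075 = $22.50
Next 300 kWh × $0.135 = $40.50
Remaining 364.1 kWh × $0.183 = $66.63
Total = $129.63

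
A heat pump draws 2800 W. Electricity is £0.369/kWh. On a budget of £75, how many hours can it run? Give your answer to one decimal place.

72.6 h

Energy budget = £75 / £0.369 per kWh = 203.3 kWh = 203,252 Wh
Runtime = 203,252 Wh / 2800 W = 72.59 h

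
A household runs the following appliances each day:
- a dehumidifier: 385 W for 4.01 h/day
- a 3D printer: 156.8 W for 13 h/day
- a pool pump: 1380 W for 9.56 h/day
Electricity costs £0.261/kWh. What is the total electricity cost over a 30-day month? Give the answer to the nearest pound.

£131

dehumidifier: 385 W × 4.01 h × 30 d = 46,316 Wh = 46.32 kWh
3D printer: 156.8 W × 13 h × 30 d = 61,152 Wh = 61.15 kWh
pool pump: 1380 W × 9.56 h × 30 d = 395,784 Wh = 395.8 kWh
Total energy = 46.32 + 61.15 + 395.8 = 503.3 kWh
Cost = 503.3 kWh × £0.261 = £131.35 ≈ £131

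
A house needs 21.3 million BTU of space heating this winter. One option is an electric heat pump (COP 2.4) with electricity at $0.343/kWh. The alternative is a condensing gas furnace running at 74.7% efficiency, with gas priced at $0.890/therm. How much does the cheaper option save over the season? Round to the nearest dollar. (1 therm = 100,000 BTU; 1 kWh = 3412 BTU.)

Heat load = 21.3 × 10⁶ BTU = 21,300,000 BTU
Gas: input = 21,300,000 / 0.747 = 28,514,056 BTU = 285.1 therm → 285.1 × $0.890 = $253.78
Heat pump: 21,300,000 BTU / 3412 = 6,243 kWh heat; / 2.4 = 2,601 kWh in → × $0.343 = $892.18
Difference = |$253.78 − $892.18| = $638.41 ≈ $638

$638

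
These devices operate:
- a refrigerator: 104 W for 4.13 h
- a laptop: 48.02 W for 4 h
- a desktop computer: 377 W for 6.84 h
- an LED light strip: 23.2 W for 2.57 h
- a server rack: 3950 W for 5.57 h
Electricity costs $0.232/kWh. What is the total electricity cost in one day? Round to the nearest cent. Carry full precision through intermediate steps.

$5.86

refrigerator: 104 W × 4.13 h = 430 Wh = 0.4295 kWh
laptop: 48.02 W × 4 h = 192 Wh = 0.1921 kWh
desktop computer: 377 W × 6.84 h = 2,579 Wh = 2.579 kWh
LED light strip: 23.2 W × 2.57 h = 60 Wh = 0.05962 kWh
server rack: 3950 W × 5.57 h = 22,002 Wh = 22 kWh
Total energy = 0.4295 + 0.1921 + 2.579 + 0.05962 + 22 = 25.26 kWh
Cost = 25.26 kWh × $0.232 = $5.86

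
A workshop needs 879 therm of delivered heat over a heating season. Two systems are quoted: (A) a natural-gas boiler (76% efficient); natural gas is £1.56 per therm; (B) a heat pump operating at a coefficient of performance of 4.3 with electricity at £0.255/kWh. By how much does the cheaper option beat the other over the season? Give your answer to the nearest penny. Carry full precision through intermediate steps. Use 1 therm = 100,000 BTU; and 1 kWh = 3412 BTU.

Heat load = 879 therm × 100,000 = 87,900,000 BTU
Gas: input = 87,900,000 / 0.76 = 115,657,895 BTU = 1,157 therm → 1,157 × £1.56 = £1,804.26
Heat pump: 87,900,000 BTU / 3412 = 25,760 kWh heat; / 4.3 = 5,991 kWh in → × £0.255 = £1,527.75
Difference = |£1,804.26 − £1,527.75| = £276.52

£276.52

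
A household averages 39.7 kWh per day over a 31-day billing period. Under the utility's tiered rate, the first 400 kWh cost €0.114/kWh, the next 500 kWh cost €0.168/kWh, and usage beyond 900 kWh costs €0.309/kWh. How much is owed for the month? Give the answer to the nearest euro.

Usage = 39.7 kWh/day × 31 days = 1230.7 kWh
First 400 kWh × €0.114 = €45.60
Next 500 kWh × €0.168 = €84.00
Remaining 330.7 kWh × €0.309 = €102.19
Total = €231.79 ≈ €232

€232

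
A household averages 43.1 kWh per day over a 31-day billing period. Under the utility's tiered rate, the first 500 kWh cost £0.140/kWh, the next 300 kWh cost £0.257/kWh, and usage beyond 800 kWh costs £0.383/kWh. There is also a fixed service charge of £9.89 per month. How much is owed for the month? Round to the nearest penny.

£362.32

Usage = 43.1 kWh/day × 31 days = 1336.1 kWh
First 500 kWh × £0.140 = £70.00
Next 300 kWh × £0.257 = £77.10
Remaining 536.1 kWh × £0.383 = £205.33
Energy charge = £352.43; + service £9.89 = £362.32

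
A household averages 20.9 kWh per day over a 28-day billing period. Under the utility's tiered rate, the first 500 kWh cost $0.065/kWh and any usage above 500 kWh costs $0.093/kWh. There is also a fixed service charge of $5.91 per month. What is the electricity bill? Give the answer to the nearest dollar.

$46

Usage = 20.9 kWh/day × 28 days = 585.2 kWh
First 500 kWh × $0.065 = $32.50
Remaining 85.2 kWh × $0.093 = $7.92
Energy charge = $40.42; + service $5.91 = $46.33 ≈ $46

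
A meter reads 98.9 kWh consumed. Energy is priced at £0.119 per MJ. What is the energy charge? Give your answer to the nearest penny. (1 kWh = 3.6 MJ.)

£42.37

98.9 kWh × (3.6 MJ/kWh) = 356 MJ
Cost = 356 MJ × £0.119/MJ = £42.37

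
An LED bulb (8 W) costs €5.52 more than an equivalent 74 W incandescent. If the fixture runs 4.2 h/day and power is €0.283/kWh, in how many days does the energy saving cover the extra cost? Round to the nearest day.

Power saved = 74 − 8 = 66 W
Daily energy saved = 66 W × 4.2 h = 277.2 Wh = 0.2772 kWh
Daily savings = 0.2772 × €0.283 = €0.0784
Payback = €5.52 / €0.0784 per day = 70.37 days

70 days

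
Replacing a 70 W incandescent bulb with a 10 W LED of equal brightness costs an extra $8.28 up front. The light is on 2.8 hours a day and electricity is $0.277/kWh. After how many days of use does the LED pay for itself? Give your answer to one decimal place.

177.9 days

Power saved = 70 − 10 = 60 W
Daily energy saved = 60 W × 2.8 h = 168 Wh = 0.168 kWh
Daily savings = 0.168 × $0.277 = $0.0465
Payback = $8.28 / $0.0465 per day = 177.9 days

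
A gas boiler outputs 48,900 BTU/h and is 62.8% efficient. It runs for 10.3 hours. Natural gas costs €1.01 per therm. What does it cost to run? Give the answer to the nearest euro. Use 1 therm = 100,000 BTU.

€8

Heat delivered = 48,900 BTU/h × 10.3 h = 503,670 BTU
Gas input = 503,670 / 0.628 = 802,022 BTU
= 802,022 / 100,000 = 8.02 therm
Cost = 8.02 × €1.01/therm = €8.10 ≈ €8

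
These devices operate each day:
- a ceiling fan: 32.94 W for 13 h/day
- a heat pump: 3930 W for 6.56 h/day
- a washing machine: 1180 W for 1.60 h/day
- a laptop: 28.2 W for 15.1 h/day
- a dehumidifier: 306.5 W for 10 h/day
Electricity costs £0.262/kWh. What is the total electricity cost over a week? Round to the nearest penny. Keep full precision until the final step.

ceiling fan: 32.94 W × 13 h × 7 d = 2,998 Wh = 2.998 kWh
heat pump: 3930 W × 6.56 h × 7 d = 180,466 Wh = 180.5 kWh
washing machine: 1180 W × 1.60 h × 7 d = 13,216 Wh = 13.22 kWh
laptop: 28.2 W × 15.1 h × 7 d = 2,981 Wh = 2.981 kWh
dehumidifier: 306.5 W × 10 h × 7 d = 21,455 Wh = 21.45 kWh
Total energy = 2.998 + 180.5 + 13.22 + 2.981 + 21.45 = 221.1 kWh
Cost = 221.1 kWh × £0.262 = £57.93

£57.93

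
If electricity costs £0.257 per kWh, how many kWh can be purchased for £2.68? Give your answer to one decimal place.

10.4 kWh

£2.68 / £0.257 per kWh = 10.43 kWh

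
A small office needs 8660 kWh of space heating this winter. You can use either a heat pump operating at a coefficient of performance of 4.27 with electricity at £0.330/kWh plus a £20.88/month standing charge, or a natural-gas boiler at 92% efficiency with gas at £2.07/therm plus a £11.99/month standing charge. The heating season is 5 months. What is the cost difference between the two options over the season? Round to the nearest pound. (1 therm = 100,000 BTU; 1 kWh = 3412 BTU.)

£49

Heat load = 8660 kWh × 3412 = 29,547,920 BTU
Gas: input = 29,547,920 / 0.92 = 32,117,304 BTU = 321.2 therm → 321.2 × £2.07 = £664.83; + 5 × £11.99 standing = £724.78
Heat pump: 29,547,920 BTU / 3412 = 8,660 kWh heat; / 4.27 = 2,028 kWh in → × £0.330 = £669.27; + 5 × £20.88 standing = £773.67
Difference = |£724.78 − £773.67| = £48.90 ≈ £49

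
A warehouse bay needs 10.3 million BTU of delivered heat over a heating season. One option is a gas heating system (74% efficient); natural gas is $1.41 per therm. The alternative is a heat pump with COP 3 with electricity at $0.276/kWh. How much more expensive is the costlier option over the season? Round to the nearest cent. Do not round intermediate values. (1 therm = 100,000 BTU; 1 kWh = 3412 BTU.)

Heat load = 10.3 × 10⁶ BTU = 10,300,000 BTU
Gas: input = 10,300,000 / 0.74 = 13,918,919 BTU = 139.2 therm → 139.2 × $1.41 = $196.26
Heat pump: 10,300,000 BTU / 3412 = 3,019 kWh heat; / 3 = 1,006 kWh in → × $0.276 = $277.73
Difference = |$196.26 − $277.73| = $81.47

$81.47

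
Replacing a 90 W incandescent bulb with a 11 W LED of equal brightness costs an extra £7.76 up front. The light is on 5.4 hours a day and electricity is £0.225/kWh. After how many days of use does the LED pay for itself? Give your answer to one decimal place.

Power saved = 90 − 11 = 79 W
Daily energy saved = 79 W × 5.4 h = 426.6 Wh = 0.4266 kWh
Daily savings = 0.4266 × £0.225 = £0.0960
Payback = £7.76 / £0.0960 per day = 80.85 days

80.8 days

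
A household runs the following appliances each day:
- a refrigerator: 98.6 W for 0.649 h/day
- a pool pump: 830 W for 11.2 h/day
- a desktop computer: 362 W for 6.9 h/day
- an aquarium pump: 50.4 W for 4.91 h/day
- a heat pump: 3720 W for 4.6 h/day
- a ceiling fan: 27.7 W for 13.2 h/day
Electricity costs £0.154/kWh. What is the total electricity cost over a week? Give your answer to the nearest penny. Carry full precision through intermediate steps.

£31.89

refrigerator: 98.6 W × 0.649 h × 7 d = 448 Wh = 0.4479 kWh
pool pump: 830 W × 11.2 h × 7 d = 65,072 Wh = 65.07 kWh
desktop computer: 362 W × 6.9 h × 7 d = 17,485 Wh = 17.48 kWh
aquarium pump: 50.4 W × 4.91 h × 7 d = 1,732 Wh = 1.732 kWh
heat pump: 3720 W × 4.6 h × 7 d = 119,784 Wh = 119.8 kWh
ceiling fan: 27.7 W × 13.2 h × 7 d = 2,559 Wh = 2.559 kWh
Total energy = 0.4479 + 65.07 + 17.48 + 1.732 + 119.8 + 2.559 = 207.1 kWh
Cost = 207.1 kWh × £0.154 = £31.89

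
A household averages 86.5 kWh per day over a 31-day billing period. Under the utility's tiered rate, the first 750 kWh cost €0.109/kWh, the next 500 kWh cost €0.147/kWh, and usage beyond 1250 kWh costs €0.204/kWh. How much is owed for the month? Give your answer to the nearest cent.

€447.28

Usage = 86.5 kWh/day × 31 days = 2681.5 kWh
First 750 kWh × €0.109 = €81.75
Next 500 kWh × €0.147 = €73.50
Remaining 1431.5 kWh × €0.204 = €292.03
Total = €447.28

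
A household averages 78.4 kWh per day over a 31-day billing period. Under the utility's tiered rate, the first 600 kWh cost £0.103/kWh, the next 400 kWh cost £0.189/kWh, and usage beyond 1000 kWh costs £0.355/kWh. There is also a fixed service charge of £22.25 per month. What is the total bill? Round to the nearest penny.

£667.44

Usage = 78.4 kWh/day × 31 days = 2430.4 kWh
First 600 kWh × £0.103 = £61.80
Next 400 kWh × £0.189 = £75.60
Remaining 1430.4 kWh × £0.355 = £507.79
Energy charge = £645.19; + service £22.25 = £667.44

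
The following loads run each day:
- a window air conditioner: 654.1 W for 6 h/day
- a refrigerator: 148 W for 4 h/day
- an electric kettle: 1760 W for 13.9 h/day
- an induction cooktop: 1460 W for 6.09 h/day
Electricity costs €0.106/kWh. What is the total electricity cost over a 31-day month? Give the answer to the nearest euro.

window air conditioner: 654.1 W × 6 h × 31 d = 121,663 Wh = 121.7 kWh
refrigerator: 148 W × 4 h × 31 d = 18,352 Wh = 18.35 kWh
electric kettle: 1760 W × 13.9 h × 31 d = 758,384 Wh = 758.4 kWh
induction cooktop: 1460 W × 6.09 h × 31 d = 275,633 Wh = 275.6 kWh
Total energy = 121.7 + 18.35 + 758.4 + 275.6 = 1,174 kWh
Cost = 1,174 kWh × €0.106 = €124.45 ≈ €124

€124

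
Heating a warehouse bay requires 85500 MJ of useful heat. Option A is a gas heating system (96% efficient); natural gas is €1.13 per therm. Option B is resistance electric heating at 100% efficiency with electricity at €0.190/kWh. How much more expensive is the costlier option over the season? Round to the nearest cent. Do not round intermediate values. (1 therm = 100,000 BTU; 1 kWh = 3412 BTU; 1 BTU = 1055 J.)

Heat load = 85500 MJ = 85,500,000,000 J / 1055 = 81,042,654 BTU
Gas: input = 81,042,654 / 0.96 = 84,419,431 BTU = 844.2 therm → 844.2 × €1.13 = €953.94
Electric: 81,042,654 BTU / 3412 = 23,750 kWh → × €0.190 = €4,512.93
Difference = |€953.94 − €4,512.93| = €3,558.99

€3558.99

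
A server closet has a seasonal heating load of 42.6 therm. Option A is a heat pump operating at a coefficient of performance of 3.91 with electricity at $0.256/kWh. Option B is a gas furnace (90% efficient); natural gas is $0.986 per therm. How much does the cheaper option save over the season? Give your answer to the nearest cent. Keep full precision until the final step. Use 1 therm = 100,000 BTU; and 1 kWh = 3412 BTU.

$35.07

Heat load = 42.6 therm × 100,000 = 4,260,000 BTU
Gas: input = 4,260,000 / 0.90 = 4,733,333 BTU = 47.33 therm → 47.33 × $0.986 = $46.67
Heat pump: 4,260,000 BTU / 3412 = 1,249 kWh heat; / 3.91 = 319.3 kWh in → × $0.256 = $81.75
Difference = |$46.67 − $81.75| = $35.07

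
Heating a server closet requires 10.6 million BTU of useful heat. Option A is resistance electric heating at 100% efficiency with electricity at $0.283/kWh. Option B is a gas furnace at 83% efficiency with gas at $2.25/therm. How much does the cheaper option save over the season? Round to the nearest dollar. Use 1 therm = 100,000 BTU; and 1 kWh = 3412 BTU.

$592

Heat load = 10.6 × 10⁶ BTU = 10,600,000 BTU
Gas: input = 10,600,000 / 0.83 = 12,771,084 BTU = 127.7 therm → 127.7 × $2.25 = $287.35
Electric: 10,600,000 BTU / 3412 = 3,107 kWh → × $0.283 = $879.19
Difference = |$287.35 − $879.19| = $591.84 ≈ $592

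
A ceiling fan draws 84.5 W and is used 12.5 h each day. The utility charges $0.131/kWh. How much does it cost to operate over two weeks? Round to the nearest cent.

$1.94

Energy = 84.5 W × 12.5 h/day × 14 days = 14,788 Wh = 14.79 kWh
Cost = 14.79 kWh × $0.131/kWh = $1.94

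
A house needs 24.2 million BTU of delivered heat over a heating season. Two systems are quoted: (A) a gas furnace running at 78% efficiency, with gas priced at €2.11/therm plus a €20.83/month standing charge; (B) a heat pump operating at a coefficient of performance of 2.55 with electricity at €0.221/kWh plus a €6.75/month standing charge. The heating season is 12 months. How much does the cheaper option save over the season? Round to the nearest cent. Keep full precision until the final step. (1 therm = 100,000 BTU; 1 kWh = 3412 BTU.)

Heat load = 24.2 × 10⁶ BTU = 24,200,000 BTU
Gas: input = 24,200,000 / 0.78 = 31,025,641 BTU = 310.3 therm → 310.3 × €2.11 = €654.64; + 12 × €20.83 standing = €904.60
Heat pump: 24,200,000 BTU / 3412 = 7,093 kWh heat; / 2.55 = 2,781 kWh in → × €0.221 = €614.69; + 12 × €6.75 standing = €695.69
Difference = |€904.60 − €695.69| = €208.91

€208.91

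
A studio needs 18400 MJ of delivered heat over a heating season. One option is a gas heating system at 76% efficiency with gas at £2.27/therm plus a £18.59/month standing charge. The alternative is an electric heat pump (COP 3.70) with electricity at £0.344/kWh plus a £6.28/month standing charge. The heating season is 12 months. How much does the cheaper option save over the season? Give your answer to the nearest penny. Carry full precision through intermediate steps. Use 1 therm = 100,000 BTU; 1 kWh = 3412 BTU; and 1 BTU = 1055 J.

Heat load = 18400 MJ = 18,400,000,000 J / 1055 = 17,440,758 BTU
Gas: input = 17,440,758 / 0.76 = 22,948,366 BTU = 229.5 therm → 229.5 × £2.27 = £520.93; + 12 × £18.59 standing = £744.01
Heat pump: 17,440,758 BTU / 3412 = 5,112 kWh heat; / 3.70 = 1,382 kWh in → × £0.344 = £475.24; + 12 × £6.28 standing = £550.60
Difference = |£744.01 − £550.60| = £193.41

£193.41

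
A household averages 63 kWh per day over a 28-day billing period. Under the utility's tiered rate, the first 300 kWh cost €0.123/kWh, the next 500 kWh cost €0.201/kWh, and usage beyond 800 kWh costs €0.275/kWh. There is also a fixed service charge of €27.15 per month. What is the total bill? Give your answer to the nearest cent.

€429.65

Usage = 63 kWh/day × 28 days = 1764 kWh
First 300 kWh × €0.123 = €36.90
Next 500 kWh × €0.201 = €100.50
Remaining 964 kWh × €0.275 = €265.10
Energy charge = €402.50; + service €27.15 = €429.65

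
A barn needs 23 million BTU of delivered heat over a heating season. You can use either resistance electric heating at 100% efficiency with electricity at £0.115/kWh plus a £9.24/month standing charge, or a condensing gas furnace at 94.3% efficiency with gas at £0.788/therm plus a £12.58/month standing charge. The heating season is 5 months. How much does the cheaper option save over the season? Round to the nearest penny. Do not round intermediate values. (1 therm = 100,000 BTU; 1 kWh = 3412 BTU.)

Heat load = 23 × 10⁶ BTU = 23,000,000 BTU
Gas: input = 23,000,000 / 0.943 = 24,390,244 BTU = 243.9 therm → 243.9 × £0.788 = £192.20; + 5 × £12.58 standing = £255.10
Electric: 23,000,000 BTU / 3412 = 6,741 kWh → × £0.115 = £775.21; + 5 × £9.24 standing = £821.41
Difference = |£255.10 − £821.41| = £566.31

£566.31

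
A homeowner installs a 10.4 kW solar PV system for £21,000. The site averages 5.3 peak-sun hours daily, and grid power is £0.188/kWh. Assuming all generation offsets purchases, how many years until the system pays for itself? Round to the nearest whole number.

6 years

Daily generation = 10.4 kW × 5.3 h = 55.12 kWh
Annual generation = 55.12 × 365 = 20119 kWh
Annual savings = 20119 × £0.188 = £3,782.33
Payback = £21,000 / £3,782.33 = 5.55 years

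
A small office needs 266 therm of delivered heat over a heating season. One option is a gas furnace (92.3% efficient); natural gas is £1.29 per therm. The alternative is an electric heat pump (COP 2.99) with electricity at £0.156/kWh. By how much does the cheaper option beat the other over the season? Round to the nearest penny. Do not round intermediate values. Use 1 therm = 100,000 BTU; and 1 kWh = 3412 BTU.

Heat load = 266 therm × 100,000 = 26,600,000 BTU
Gas: input = 26,600,000 / 0.923 = 28,819,068 BTU = 288.2 therm → 288.2 × £1.29 = £371.77
Heat pump: 26,600,000 BTU / 3412 = 7,796 kWh heat; / 2.99 = 2,607 kWh in → × £0.156 = £406.75
Difference = |£371.77 − £406.75| = £34.98

£34.98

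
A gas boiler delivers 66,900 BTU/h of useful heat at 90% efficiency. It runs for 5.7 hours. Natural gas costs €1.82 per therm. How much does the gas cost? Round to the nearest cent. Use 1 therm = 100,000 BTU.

Heat delivered = 66,900 BTU/h × 5.7 h = 381,330 BTU
Gas input = 381,330 / 0.90 = 423,700 BTU
= 423,700 / 100,000 = 4.237 therm
Cost = 4.237 × €1.82/therm = €7.71

€7.71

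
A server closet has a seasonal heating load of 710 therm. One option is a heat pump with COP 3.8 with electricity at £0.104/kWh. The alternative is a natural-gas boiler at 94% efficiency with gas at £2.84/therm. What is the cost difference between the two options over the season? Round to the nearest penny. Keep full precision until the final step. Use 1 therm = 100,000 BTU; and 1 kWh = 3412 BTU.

£1575.60

Heat load = 710 therm × 100,000 = 71,000,000 BTU
Gas: input = 71,000,000 / 0.94 = 75,531,915 BTU = 755.3 therm → 755.3 × £2.84 = £2,145.11
Heat pump: 71,000,000 BTU / 3412 = 20,810 kWh heat; / 3.8 = 5,476 kWh in → × £0.104 = £569.51
Difference = |£2,145.11 − £569.51| = £1,575.60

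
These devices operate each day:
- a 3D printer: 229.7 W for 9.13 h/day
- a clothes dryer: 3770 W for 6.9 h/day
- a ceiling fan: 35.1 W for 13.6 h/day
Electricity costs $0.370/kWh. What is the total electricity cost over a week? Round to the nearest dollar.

3D printer: 229.7 W × 9.13 h × 7 d = 14,680 Wh = 14.68 kWh
clothes dryer: 3770 W × 6.9 h × 7 d = 182,091 Wh = 182.1 kWh
ceiling fan: 35.1 W × 13.6 h × 7 d = 3,342 Wh = 3.342 kWh
Total energy = 14.68 + 182.1 + 3.342 = 200.1 kWh
Cost = 200.1 kWh × $0.370 = $74.04 ≈ $74

$74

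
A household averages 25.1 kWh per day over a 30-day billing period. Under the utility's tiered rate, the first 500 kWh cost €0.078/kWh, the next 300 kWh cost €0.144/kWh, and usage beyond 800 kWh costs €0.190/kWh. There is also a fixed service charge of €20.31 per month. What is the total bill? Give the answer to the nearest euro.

Usage = 25.1 kWh/day × 30 days = 753 kWh
First 500 kWh × €0.078 = €39.00
Next 253 kWh × €0.144 = €36.43
Remaining tier: 0 kWh (not reached)
Energy charge = €75.43; + service €20.31 = €95.74 ≈ €96

€96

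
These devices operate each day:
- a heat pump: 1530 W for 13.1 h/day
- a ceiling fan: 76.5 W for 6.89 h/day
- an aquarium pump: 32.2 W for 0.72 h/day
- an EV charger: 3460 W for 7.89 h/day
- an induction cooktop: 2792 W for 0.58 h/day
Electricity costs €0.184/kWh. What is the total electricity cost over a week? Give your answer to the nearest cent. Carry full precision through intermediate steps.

€63.77

heat pump: 1530 W × 13.1 h × 7 d = 140,301 Wh = 140.3 kWh
ceiling fan: 76.5 W × 6.89 h × 7 d = 3,690 Wh = 3.69 kWh
aquarium pump: 32.2 W × 0.72 h × 7 d = 162 Wh = 0.1623 kWh
EV charger: 3460 W × 7.89 h × 7 d = 191,096 Wh = 191.1 kWh
induction cooktop: 2792 W × 0.58 h × 7 d = 11,336 Wh = 11.34 kWh
Total energy = 140.3 + 3.69 + 0.1623 + 191.1 + 11.34 = 346.6 kWh
Cost = 346.6 kWh × €0.184 = €63.77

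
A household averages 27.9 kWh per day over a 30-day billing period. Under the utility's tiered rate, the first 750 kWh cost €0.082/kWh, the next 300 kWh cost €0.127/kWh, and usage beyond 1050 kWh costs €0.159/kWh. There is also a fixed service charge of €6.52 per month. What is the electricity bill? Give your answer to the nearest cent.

€79.07

Usage = 27.9 kWh/day × 30 days = 837 kWh
First 750 kWh × €0.082 = €61.50
Next 87 kWh × €0.127 = €11.05
Remaining tier: 0 kWh (not reached)
Energy charge = €72.55; + service €6.52 = €79.07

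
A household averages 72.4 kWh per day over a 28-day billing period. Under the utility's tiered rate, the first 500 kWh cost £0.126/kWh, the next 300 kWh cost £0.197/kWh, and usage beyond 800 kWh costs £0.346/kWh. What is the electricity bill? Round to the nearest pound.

£547

Usage = 72.4 kWh/day × 28 days = 2027.2 kWh
First 500 kWh × £0.126 = £63.00
Next 300 kWh × £0.197 = £59.10
Remaining 1227.2 kWh × £0.346 = £424.61
Total = £546.71 ≈ £547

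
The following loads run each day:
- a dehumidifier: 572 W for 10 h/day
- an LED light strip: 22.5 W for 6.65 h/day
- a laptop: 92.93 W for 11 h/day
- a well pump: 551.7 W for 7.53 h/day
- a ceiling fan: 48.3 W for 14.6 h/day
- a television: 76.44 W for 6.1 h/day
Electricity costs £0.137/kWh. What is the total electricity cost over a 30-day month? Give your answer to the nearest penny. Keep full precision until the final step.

dehumidifier: 572 W × 10 h × 30 d = 171,600 Wh = 171.6 kWh
LED light strip: 22.5 W × 6.65 h × 30 d = 4,489 Wh = 4.489 kWh
laptop: 92.93 W × 11 h × 30 d = 30,667 Wh = 30.67 kWh
well pump: 551.7 W × 7.53 h × 30 d = 124,629 Wh = 124.6 kWh
ceiling fan: 48.3 W × 14.6 h × 30 d = 21,155 Wh = 21.16 kWh
television: 76.44 W × 6.1 h × 30 d = 13,989 Wh = 13.99 kWh
Total energy = 171.6 + 4.489 + 30.67 + 124.6 + 21.16 + 13.99 = 366.5 kWh
Cost = 366.5 kWh × £0.137 = £50.21

£50.21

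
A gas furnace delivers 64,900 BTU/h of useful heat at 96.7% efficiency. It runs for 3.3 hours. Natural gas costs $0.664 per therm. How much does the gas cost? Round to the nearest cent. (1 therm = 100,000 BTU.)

Heat delivered = 64,900 BTU/h × 3.3 h = 214,170 BTU
Gas input = 214,170 / 0.967 = 221,479 BTU
= 221,479 / 100,000 = 2.215 therm
Cost = 2.215 × $0.664/therm = $1.47

$1.47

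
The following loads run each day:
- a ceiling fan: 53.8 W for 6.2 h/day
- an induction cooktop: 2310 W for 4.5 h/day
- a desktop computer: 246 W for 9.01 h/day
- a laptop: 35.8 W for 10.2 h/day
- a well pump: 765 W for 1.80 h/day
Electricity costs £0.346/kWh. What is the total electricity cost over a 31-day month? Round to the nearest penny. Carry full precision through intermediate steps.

£157.53

ceiling fan: 53.8 W × 6.2 h × 31 d = 10,340 Wh = 10.34 kWh
induction cooktop: 2310 W × 4.5 h × 31 d = 322,245 Wh = 322.2 kWh
desktop computer: 246 W × 9.01 h × 31 d = 68,710 Wh = 68.71 kWh
laptop: 35.8 W × 10.2 h × 31 d = 11,320 Wh = 11.32 kWh
well pump: 765 W × 1.80 h × 31 d = 42,687 Wh = 42.69 kWh
Total energy = 10.34 + 322.2 + 68.71 + 11.32 + 42.69 = 455.3 kWh
Cost = 455.3 kWh × £0.346 = £157.53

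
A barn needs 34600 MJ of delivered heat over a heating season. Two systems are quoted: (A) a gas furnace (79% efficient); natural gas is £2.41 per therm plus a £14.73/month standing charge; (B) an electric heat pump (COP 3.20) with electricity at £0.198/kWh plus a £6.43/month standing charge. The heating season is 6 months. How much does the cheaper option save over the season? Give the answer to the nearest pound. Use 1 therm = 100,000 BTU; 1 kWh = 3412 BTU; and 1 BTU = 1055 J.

£456

Heat load = 34600 MJ = 34,600,000,000 J / 1055 = 32,796,209 BTU
Gas: input = 32,796,209 / 0.79 = 41,514,188 BTU = 415.1 therm → 415.1 × £2.41 = £1,000.49; + 6 × £14.73 standing = £1,088.87
Heat pump: 32,796,209 BTU / 3412 = 9,612 kWh heat; / 3.20 = 3,004 kWh in → × £0.198 = £594.74; + 6 × £6.43 standing = £633.32
Difference = |£1,088.87 − £633.32| = £455.55 ≈ £456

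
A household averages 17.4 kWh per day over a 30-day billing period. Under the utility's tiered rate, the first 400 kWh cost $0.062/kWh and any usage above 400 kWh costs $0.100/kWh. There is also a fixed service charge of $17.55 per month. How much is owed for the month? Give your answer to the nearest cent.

$54.55

Usage = 17.4 kWh/day × 30 days = 522 kWh
First 400 kWh × $0.062 = $24.80
Remaining 122 kWh × $0.100 = $12.20
Energy charge = $37.00; + service $17.55 = $54.55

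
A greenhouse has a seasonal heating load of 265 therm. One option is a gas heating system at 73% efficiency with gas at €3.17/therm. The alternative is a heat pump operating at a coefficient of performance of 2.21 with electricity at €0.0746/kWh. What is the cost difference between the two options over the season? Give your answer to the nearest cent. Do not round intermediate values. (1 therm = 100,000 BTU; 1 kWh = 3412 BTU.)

Heat load = 265 therm × 100,000 = 26,500,000 BTU
Gas: input = 26,500,000 / 0.73 = 36,301,370 BTU = 363 therm → 363 × €3.17 = €1,150.75
Heat pump: 26,500,000 BTU / 3412 = 7,767 kWh heat; / 2.21 = 3,514 kWh in → × €0.0746 = €262.17
Difference = |€1,150.75 − €262.17| = €888.58

€888.58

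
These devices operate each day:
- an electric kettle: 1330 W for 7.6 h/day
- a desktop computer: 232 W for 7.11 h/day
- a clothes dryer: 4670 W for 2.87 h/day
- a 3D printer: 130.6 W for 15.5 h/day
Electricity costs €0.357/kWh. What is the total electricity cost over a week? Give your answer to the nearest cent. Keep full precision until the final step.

electric kettle: 1330 W × 7.6 h × 7 d = 70,756 Wh = 70.76 kWh
desktop computer: 232 W × 7.11 h × 7 d = 11,547 Wh = 11.55 kWh
clothes dryer: 4670 W × 2.87 h × 7 d = 93,820 Wh = 93.82 kWh
3D printer: 130.6 W × 15.5 h × 7 d = 14,170 Wh = 14.17 kWh
Total energy = 70.76 + 11.55 + 93.82 + 14.17 = 190.3 kWh
Cost = 190.3 kWh × €0.357 = €67.93

€67.93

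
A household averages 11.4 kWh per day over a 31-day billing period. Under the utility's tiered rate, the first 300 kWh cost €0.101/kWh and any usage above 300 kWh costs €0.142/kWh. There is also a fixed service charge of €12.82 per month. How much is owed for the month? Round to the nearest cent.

€50.70

Usage = 11.4 kWh/day × 31 days = 353.4 kWh
First 300 kWh × €0.101 = €30.30
Remaining 53.4 kWh × €0.142 = €7.58
Energy charge = €37.88; + service €12.82 = €50.70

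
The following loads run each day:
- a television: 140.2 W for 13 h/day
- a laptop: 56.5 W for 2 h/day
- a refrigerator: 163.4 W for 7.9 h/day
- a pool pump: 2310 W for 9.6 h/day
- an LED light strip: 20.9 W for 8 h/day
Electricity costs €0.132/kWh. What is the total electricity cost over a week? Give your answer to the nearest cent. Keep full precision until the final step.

€23.63

television: 140.2 W × 13 h × 7 d = 12,758 Wh = 12.76 kWh
laptop: 56.5 W × 2 h × 7 d = 791 Wh = 0.791 kWh
refrigerator: 163.4 W × 7.9 h × 7 d = 9,036 Wh = 9.036 kWh
pool pump: 2310 W × 9.6 h × 7 d = 155,232 Wh = 155.2 kWh
LED light strip: 20.9 W × 8 h × 7 d = 1,170 Wh = 1.17 kWh
Total energy = 12.76 + 0.791 + 9.036 + 155.2 + 1.17 = 179 kWh
Cost = 179 kWh × €0.132 = €23.63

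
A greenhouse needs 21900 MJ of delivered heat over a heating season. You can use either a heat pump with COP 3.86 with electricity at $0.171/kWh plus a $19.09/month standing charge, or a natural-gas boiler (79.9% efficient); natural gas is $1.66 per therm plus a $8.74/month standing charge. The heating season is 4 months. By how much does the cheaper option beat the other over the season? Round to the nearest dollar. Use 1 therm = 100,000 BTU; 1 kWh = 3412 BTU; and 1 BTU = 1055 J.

$120

Heat load = 21900 MJ = 21,900,000,000 J / 1055 = 20,758,294 BTU
Gas: input = 20,758,294 / 0.799 = 25,980,343 BTU = 259.8 therm → 259.8 × $1.66 = $431.27; + 4 × $8.74 standing = $466.23
Heat pump: 20,758,294 BTU / 3412 = 6,084 kWh heat; / 3.86 = 1,576 kWh in → × $0.171 = $269.52; + 4 × $19.09 standing = $345.88
Difference = |$466.23 − $345.88| = $120.35 ≈ $120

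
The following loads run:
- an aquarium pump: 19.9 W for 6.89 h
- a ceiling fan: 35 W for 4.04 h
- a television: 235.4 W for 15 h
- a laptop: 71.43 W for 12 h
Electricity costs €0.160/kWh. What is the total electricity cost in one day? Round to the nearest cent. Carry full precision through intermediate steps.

€0.75

aquarium pump: 19.9 W × 6.89 h = 137 Wh = 0.1371 kWh
ceiling fan: 35 W × 4.04 h = 141 Wh = 0.1414 kWh
television: 235.4 W × 15 h = 3,531 Wh = 3.531 kWh
laptop: 71.43 W × 12 h = 857 Wh = 0.8572 kWh
Total energy = 0.1371 + 0.1414 + 3.531 + 0.8572 = 4.667 kWh
Cost = 4.667 kWh × €0.160 = €0.75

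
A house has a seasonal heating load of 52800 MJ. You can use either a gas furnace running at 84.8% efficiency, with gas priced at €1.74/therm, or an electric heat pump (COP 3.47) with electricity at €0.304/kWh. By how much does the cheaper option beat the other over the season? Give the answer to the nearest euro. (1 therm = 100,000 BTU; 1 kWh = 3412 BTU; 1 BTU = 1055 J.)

Heat load = 52800 MJ = 52,800,000,000 J / 1055 = 50,047,393 BTU
Gas: input = 50,047,393 / 0.848 = 59,018,153 BTU = 590.2 therm → 590.2 × €1.74 = €1,026.92
Heat pump: 50,047,393 BTU / 3412 = 14,670 kWh heat; / 3.47 = 4,227 kWh in → × €0.304 = €1,285.04
Difference = |€1,026.92 − €1,285.04| = €258.12 ≈ €258

€258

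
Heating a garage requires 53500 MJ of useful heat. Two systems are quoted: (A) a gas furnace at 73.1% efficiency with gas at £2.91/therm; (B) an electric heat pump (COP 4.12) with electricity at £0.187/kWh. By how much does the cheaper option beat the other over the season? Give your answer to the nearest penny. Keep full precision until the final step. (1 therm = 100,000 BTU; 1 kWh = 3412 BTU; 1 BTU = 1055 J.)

£1344.14

Heat load = 53500 MJ = 53,500,000,000 J / 1055 = 50,710,900 BTU
Gas: input = 50,710,900 / 0.731 = 69,371,957 BTU = 693.7 therm → 693.7 × £2.91 = £2,018.72
Heat pump: 50,710,900 BTU / 3412 = 14,860 kWh heat; / 4.12 = 3,607 kWh in → × £0.187 = £674.59
Difference = |£2,018.72 − £674.59| = £1,344.14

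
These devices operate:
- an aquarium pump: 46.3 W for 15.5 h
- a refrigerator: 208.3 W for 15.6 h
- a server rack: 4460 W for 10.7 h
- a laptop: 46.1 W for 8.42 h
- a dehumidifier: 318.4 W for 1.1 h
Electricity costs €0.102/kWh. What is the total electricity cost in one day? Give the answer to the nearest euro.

aquarium pump: 46.3 W × 15.5 h = 718 Wh = 0.7177 kWh
refrigerator: 208.3 W × 15.6 h = 3,249 Wh = 3.249 kWh
server rack: 4460 W × 10.7 h = 47,722 Wh = 47.72 kWh
laptop: 46.1 W × 8.42 h = 388 Wh = 0.3882 kWh
dehumidifier: 318.4 W × 1.1 h = 350 Wh = 0.3502 kWh
Total energy = 0.7177 + 3.249 + 47.72 + 0.3882 + 0.3502 = 52.43 kWh
Cost = 52.43 kWh × €0.102 = €5.35 ≈ €5

€5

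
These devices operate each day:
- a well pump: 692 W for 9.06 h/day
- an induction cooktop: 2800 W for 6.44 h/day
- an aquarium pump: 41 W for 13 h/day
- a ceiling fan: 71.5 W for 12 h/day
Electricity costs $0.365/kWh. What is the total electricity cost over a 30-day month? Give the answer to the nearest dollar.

well pump: 692 W × 9.06 h × 30 d = 188,086 Wh = 188.1 kWh
induction cooktop: 2800 W × 6.44 h × 30 d = 540,960 Wh = 541 kWh
aquarium pump: 41 W × 13 h × 30 d = 15,990 Wh = 15.99 kWh
ceiling fan: 71.5 W × 12 h × 30 d = 25,740 Wh = 25.74 kWh
Total energy = 188.1 + 541 + 15.99 + 25.74 = 770.8 kWh
Cost = 770.8 kWh × $0.365 = $281.33 ≈ $281

$281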